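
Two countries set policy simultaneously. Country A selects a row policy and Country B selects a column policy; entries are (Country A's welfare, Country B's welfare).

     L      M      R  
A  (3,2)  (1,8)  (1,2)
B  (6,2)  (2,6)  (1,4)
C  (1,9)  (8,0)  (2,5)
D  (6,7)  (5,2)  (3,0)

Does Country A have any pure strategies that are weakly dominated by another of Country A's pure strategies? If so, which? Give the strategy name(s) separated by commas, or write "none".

A, B

B weakly dominates A — L: 6>3, M: 2>1, R: 1=1.
B is weakly dominated by D (L: 6=6, M: 5>2, R: 3>1).
C: no other strategy beats it everywhere (A at M (8>1); B at M (8>2); D at M (8>5)).
D is not dominated — it holds its own against A at L (6>3); B at M (5>2); C at L (6>1).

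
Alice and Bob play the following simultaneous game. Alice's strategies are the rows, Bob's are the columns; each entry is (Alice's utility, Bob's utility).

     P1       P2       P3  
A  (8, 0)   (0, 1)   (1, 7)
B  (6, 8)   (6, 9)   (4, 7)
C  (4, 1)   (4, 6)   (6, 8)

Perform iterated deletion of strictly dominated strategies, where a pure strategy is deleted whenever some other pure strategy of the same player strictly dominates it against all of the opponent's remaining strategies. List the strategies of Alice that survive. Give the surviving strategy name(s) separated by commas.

B, C

Column P1 is eliminated: P2 beats it against every remaining row (A: 1>0, B: 9>8, C: 6>1).
Row A is eliminated: B beats it against every remaining column (P2: 6>0, P3: 4>1).
Among the remaining strategies, none is strictly dominated by another pure strategy of the same player, so the elimination stops.
Surviving strategies — Alice: {B, C}; Bob: {P2, P3}.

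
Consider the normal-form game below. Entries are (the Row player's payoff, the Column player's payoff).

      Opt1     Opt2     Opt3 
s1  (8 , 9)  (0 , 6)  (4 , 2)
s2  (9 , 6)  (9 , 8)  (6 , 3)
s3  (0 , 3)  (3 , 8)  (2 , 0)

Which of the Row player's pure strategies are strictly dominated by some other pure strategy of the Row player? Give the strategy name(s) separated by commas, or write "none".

s1, s3

s1 is strictly dominated by s2 (Opt1: 9>8, Opt2: 9>0, Opt3: 6>4).
s2: no other strategy beats it everywhere (s1 at Opt1 (9>8); s3 at Opt1 (9>0)).
s3: dominated, since s2 does at least as well everywhere (Opt1: 9>0, Opt2: 9>3, Opt3: 6>2).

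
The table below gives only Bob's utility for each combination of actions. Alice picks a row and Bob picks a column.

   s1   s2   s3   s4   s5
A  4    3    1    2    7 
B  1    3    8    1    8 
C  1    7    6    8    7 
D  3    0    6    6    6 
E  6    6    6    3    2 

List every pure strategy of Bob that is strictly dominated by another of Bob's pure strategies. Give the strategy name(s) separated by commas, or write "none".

none

s1 is not dominated — it holds its own against s2 at A (4>3); s3 at A (4>1); s4 at A (4>2); s5 at E (6>2).
s2 is not dominated — it holds its own against s1 at B (3>1); s3 at A (3>1); s4 at A (3>2); s5 at C (7=7).
s3: no other strategy beats it everywhere (s1 at B (8>1); s2 at B (8>3); s4 at B (8>1); s5 at B (8=8)).
s4 is not dominated — it holds its own against s1 at B (1=1); s2 at C (8>7); s3 at A (2>1); s5 at C (8>7).
s5: no other strategy beats it everywhere (s1 at A (7>4); s2 at A (7>3); s3 at A (7>1); s4 at A (7>2)).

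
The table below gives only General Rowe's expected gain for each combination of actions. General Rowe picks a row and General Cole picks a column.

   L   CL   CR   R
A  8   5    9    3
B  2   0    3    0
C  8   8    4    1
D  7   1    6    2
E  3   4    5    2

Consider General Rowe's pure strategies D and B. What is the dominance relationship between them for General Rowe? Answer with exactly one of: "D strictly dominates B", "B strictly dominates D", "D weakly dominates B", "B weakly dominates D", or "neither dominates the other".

D strictly dominates B

Compare D to B across each choice by General Cole: L: 7>2, CL: 1>0, CR: 6>3, R: 2>0.
D gives a strictly higher payoff against each choice by General Cole, so D strictly dominates B.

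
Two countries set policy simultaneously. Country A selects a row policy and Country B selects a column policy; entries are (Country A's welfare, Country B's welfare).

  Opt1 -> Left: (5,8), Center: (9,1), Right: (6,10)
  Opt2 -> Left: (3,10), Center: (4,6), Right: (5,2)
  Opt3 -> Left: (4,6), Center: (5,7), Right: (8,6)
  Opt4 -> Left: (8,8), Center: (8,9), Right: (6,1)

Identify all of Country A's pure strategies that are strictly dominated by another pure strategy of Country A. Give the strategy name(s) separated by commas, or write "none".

Opt1 is not dominated — it holds its own against Opt2 at Left (5>3); Opt3 at Left (5>4); Opt4 at Center (9>8).
Opt2 is strictly dominated by Opt1 (Left: 5>3, Center: 9>4, Right: 6>5).
Opt3 is not dominated — it holds its own against Opt1 at Right (8>6); Opt2 at Left (4>3); Opt4 at Right (8>6).
Nothing dominates Opt4: Opt1 at Left (8>5); Opt2 at Left (8>3); Opt3 at Left (8>4).

Opt2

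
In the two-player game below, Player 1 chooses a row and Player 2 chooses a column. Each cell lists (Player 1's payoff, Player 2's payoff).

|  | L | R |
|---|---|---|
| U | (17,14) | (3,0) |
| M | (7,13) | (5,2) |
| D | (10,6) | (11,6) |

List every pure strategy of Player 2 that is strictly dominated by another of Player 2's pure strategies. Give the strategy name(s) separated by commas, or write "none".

L: no other strategy beats it everywhere (R at U (14>0)).
Nothing dominates R: L at D (6=6).

none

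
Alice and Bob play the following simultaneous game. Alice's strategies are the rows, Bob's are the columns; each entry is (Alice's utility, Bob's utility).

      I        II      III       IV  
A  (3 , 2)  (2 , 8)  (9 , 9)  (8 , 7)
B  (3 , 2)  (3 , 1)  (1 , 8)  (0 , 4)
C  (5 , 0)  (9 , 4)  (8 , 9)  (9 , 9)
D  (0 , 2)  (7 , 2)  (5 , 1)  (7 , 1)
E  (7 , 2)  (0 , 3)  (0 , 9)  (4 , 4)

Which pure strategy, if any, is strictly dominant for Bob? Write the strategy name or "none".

none

I fails to dominate II at A (2<8).
II fails to dominate I at B (1<2).
III fails to dominate I at D (1<2).
IV fails to dominate I at D (1<2).
No single strategy dominates all the others.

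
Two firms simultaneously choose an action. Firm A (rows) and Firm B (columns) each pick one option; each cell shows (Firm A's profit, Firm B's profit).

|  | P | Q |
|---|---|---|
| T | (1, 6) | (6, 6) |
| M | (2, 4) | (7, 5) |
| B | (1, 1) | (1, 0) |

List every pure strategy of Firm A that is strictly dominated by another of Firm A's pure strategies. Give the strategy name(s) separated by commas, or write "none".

T, B

M strictly dominates T — P: 2>1, Q: 7>6.
M: no other strategy beats it everywhere (T at P (2>1); B at P (2>1)).
M strictly dominates B — P: 2>1, Q: 7>1.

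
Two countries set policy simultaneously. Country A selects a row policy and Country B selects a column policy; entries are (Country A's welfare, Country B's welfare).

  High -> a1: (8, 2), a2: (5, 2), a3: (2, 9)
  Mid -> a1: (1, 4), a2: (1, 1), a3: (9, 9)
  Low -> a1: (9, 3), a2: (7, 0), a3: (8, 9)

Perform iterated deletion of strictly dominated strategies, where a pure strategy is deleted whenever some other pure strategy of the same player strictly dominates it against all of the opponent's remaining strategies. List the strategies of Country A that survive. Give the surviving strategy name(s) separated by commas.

Country A's strategy High is strictly dominated by Low (a1: 9>8, a2: 7>5, a3: 8>2) and is removed.
Country B's strategy a1 is strictly dominated by a3 (Mid: 9>4, Low: 9>3) and is removed.
Country B's strategy a2 is strictly dominated by a3 (Mid: 9>1, Low: 9>0) and is removed.
For Country A, Mid strictly dominates Low on the remaining columns (a3: 9>8); eliminate Low.
Among the remaining strategies, none is strictly dominated by another pure strategy of the same player, so the elimination stops.
Surviving strategies — Country A: {Mid}; Country B: {a3}.

Mid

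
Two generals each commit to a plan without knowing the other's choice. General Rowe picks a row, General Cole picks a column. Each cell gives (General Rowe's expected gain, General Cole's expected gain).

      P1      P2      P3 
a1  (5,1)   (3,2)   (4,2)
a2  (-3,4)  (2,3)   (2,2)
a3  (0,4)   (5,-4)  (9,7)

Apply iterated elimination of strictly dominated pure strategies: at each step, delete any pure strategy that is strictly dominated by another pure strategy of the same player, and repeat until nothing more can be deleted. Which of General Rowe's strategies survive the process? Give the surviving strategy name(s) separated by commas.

General Rowe's strategy a2 is strictly dominated by a1 (P1: 5>-3, P2: 3>2, P3: 4>2) and is removed.
Column P1 is eliminated: P3 beats it against every remaining row (a1: 2>1, a3: 7>4).
For General Rowe, a3 strictly dominates a1 on the remaining columns (P2: 5>3, P3: 9>4); eliminate a1.
For General Cole, P3 strictly dominates P2 on the remaining rows (a3: 7>-4); eliminate P2.
Among the remaining strategies, none is strictly dominated by another pure strategy of the same player, so the elimination stops.
Surviving strategies — General Rowe: {a3}; General Cole: {P3}.

a3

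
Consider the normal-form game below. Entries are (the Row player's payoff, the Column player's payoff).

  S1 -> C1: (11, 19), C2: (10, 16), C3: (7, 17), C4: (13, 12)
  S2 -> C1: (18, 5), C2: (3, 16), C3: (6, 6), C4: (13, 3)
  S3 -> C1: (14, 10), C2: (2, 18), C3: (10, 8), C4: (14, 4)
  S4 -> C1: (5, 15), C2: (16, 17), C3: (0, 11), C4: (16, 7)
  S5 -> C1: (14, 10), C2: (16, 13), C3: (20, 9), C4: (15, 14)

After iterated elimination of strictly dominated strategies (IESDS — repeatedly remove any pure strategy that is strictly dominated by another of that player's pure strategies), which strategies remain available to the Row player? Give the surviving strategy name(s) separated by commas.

Row S1 is eliminated: S5 beats it against every remaining column (C1: 14>11, C2: 16>10, C3: 20>7, C4: 15>13).
For the Column player, C2 strictly dominates C1 on the remaining rows (S2: 16>5, S3: 18>10, S4: 17>15, S5: 13>10); eliminate C1.
Row S2 is eliminated: S5 beats it against every remaining column (C2: 16>3, C3: 20>6, C4: 15>13).
The Row player's strategy S3 is strictly dominated by S5 (C2: 16>2, C3: 20>10, C4: 15>14) and is removed.
The Column player's strategy C3 is strictly dominated by C2 (S4: 17>11, S5: 13>9) and is removed.
Among the remaining strategies, none is strictly dominated by another pure strategy of the same player, so the elimination stops.
Surviving strategies — the Row player: {S4, S5}; the Column player: {C2, C4}.

S4, S5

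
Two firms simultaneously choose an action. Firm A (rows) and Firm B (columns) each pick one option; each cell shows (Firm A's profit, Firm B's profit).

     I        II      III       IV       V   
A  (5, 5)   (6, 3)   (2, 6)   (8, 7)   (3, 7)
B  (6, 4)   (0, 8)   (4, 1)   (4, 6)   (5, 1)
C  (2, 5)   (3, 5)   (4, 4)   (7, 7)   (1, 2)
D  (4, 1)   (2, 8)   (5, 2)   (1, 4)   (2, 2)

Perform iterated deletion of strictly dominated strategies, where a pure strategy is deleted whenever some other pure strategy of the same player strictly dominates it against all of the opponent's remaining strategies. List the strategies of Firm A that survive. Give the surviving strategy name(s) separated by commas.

Firm B's strategy I is strictly dominated by IV (A: 7>5, B: 6>4, C: 7>5, D: 4>1) and is removed.
Firm B's strategy III is strictly dominated by IV (A: 7>6, B: 6>1, C: 7>4, D: 4>2) and is removed.
For Firm A, A strictly dominates C on the remaining columns (II: 6>3, IV: 8>7, V: 3>1); eliminate C.
Row D is eliminated: A beats it against every remaining column (II: 6>2, IV: 8>1, V: 3>2).
Among the remaining strategies, none is strictly dominated by another pure strategy of the same player, so the elimination stops.
Surviving strategies — Firm A: {A, B}; Firm B: {II, IV, V}.

A, B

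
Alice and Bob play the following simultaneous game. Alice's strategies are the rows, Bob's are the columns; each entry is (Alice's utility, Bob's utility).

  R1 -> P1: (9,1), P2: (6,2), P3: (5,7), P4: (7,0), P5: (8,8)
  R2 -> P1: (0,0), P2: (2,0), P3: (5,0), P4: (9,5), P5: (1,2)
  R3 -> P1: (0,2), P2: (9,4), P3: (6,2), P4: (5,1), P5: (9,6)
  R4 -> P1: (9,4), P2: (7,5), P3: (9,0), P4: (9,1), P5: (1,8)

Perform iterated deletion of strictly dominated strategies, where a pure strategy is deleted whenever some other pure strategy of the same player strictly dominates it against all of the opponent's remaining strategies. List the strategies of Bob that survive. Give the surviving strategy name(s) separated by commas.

P4, P5

Bob's strategy P1 is strictly dominated by P5 (R1: 8>1, R2: 2>0, R3: 6>2, R4: 8>4) and is removed.
Column P2 is eliminated: P5 beats it against every remaining row (R1: 8>2, R2: 2>0, R3: 6>4, R4: 8>5).
Column P3 is eliminated: P5 beats it against every remaining row (R1: 8>7, R2: 2>0, R3: 6>2, R4: 8>0).
Among the remaining strategies, none is strictly dominated by another pure strategy of the same player, so the elimination stops.
Surviving strategies — Alice: {R1, R2, R3, R4}; Bob: {P4, P5}.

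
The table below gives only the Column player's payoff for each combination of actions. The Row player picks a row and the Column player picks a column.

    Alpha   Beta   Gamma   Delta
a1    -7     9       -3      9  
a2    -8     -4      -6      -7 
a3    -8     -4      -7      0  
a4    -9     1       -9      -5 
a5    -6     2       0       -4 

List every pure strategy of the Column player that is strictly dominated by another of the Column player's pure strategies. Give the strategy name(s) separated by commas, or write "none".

Alpha, Gamma

Alpha: dominated, since Beta does at least as well everywhere (a1: 9>-7, a2: -4>-8, a3: -4>-8, a4: 1>-9, a5: 2>-6).
Beta is not dominated — it holds its own against Alpha at a1 (9>-7); Gamma at a1 (9>-3); Delta at a1 (9=9).
Beta strictly dominates Gamma — a1: 9>-3, a2: -4>-6, a3: -4>-7, a4: 1>-9, a5: 2>0.
Delta is not dominated — it holds its own against Alpha at a1 (9>-7); Beta at a1 (9=9); Gamma at a1 (9>-3).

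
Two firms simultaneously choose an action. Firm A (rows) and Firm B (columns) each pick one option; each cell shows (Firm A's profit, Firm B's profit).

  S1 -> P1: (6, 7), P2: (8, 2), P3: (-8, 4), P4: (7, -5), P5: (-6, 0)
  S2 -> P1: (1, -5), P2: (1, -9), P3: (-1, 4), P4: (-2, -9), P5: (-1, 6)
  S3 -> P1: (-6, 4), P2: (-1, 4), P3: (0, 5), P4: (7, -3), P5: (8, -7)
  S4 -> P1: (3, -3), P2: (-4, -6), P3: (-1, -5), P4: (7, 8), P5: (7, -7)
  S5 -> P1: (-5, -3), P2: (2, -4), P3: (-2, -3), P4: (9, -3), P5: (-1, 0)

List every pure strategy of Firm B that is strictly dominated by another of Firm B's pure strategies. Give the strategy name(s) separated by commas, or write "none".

P1: no other strategy beats it everywhere (P2 at S1 (7>2); P3 at S1 (7>4); P4 at S1 (7>-5); P5 at S1 (7>0)).
P2: dominated, since P3 does at least as well everywhere (S1: 4>2, S2: 4>-9, S3: 5>4, S4: -5>-6, S5: -3>-4).
P3: no other strategy beats it everywhere (P1 at S2 (4>-5); P2 at S1 (4>2); P4 at S1 (4>-5); P5 at S1 (4>0)).
P4 is not dominated — it holds its own against P1 at S4 (8>-3); P2 at S2 (-9=-9); P3 at S4 (8>-5); P5 at S3 (-3>-7).
P5 is not dominated — it holds its own against P1 at S2 (6>-5); P2 at S2 (6>-9); P3 at S2 (6>4); P4 at S1 (0>-5).

P2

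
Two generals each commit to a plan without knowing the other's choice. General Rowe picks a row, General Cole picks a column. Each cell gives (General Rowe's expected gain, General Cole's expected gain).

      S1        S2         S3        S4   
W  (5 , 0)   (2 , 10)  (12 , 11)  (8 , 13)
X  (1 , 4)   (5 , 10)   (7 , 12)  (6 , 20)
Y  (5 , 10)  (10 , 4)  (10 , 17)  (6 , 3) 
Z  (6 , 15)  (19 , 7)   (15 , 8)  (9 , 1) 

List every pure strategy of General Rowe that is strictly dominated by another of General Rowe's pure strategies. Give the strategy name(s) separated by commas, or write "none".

W, X, Y

W: dominated, since Z does at least as well everywhere (S1: 6>5, S2: 19>2, S3: 15>12, S4: 9>8).
X is strictly dominated by Z (S1: 6>1, S2: 19>5, S3: 15>7, S4: 9>6).
Y: dominated, since Z does at least as well everywhere (S1: 6>5, S2: 19>10, S3: 15>10, S4: 9>6).
Z: no other strategy beats it everywhere (W at S1 (6>5); X at S1 (6>1); Y at S1 (6>5)).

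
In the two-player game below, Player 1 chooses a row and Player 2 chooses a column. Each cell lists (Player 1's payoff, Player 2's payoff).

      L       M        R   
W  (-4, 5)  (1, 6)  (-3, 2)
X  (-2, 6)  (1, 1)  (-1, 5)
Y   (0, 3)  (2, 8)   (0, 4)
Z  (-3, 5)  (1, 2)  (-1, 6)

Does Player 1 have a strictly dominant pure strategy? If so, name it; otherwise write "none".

Y

Y vs W: L: 0>-4, M: 2>1, R: 0>-3.
Y vs X: L: 0>-2, M: 2>1, R: 0>-1.
Y vs Z: L: 0>-3, M: 2>1, R: 0>-1.
Y strictly beats every other strategy against every opponent action, so it is strictly dominant.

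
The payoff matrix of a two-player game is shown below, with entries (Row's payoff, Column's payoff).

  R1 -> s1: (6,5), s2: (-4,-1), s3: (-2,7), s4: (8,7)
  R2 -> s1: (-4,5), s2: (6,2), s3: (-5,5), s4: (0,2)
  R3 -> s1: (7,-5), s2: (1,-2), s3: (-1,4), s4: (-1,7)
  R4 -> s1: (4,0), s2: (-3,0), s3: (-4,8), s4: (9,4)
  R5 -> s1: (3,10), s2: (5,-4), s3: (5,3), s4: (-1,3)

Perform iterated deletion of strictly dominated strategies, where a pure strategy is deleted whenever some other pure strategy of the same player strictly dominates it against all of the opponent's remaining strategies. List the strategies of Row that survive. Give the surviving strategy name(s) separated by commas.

R1, R3, R4, R5

For Column, s3 strictly dominates s2 on the remaining rows (R1: 7>-1, R2: 5>2, R3: 4>-2, R4: 8>0, R5: 3>-4); eliminate s2.
Row's strategy R2 is strictly dominated by R1 (s1: 6>-4, s3: -2>-5, s4: 8>0) and is removed.
Among the remaining strategies, none is strictly dominated by another pure strategy of the same player, so the elimination stops.
Surviving strategies — Row: {R1, R3, R4, R5}; Column: {s1, s3, s4}.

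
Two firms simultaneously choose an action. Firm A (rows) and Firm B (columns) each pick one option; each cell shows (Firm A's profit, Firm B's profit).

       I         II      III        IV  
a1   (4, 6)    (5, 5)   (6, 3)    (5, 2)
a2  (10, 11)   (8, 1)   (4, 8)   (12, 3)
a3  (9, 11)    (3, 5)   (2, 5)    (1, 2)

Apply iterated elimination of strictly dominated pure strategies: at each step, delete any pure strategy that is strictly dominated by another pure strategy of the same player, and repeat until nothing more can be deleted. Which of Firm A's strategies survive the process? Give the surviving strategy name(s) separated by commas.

a2

Firm A's strategy a3 is strictly dominated by a2 (I: 10>9, II: 8>3, III: 4>2, IV: 12>1) and is removed.
For Firm B, I strictly dominates II on the remaining rows (a1: 6>5, a2: 11>1); eliminate II.
Column III is eliminated: I beats it against every remaining row (a1: 6>3, a2: 11>8).
Row a1 is eliminated: a2 beats it against every remaining column (I: 10>4, IV: 12>5).
Firm B's strategy IV is strictly dominated by I (a2: 11>3) and is removed.
Among the remaining strategies, none is strictly dominated by another pure strategy of the same player, so the elimination stops.
Surviving strategies — Firm A: {a2}; Firm B: {I}.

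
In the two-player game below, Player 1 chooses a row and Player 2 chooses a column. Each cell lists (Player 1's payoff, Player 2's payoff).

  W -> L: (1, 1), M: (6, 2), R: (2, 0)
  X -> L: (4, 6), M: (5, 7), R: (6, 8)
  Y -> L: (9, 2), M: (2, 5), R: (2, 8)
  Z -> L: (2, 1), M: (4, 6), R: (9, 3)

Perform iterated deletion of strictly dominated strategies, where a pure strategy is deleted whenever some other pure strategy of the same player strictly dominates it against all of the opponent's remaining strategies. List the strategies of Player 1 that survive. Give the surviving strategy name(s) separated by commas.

Column L is eliminated: M beats it against every remaining row (W: 2>1, X: 7>6, Y: 5>2, Z: 6>1).
Player 1's strategy Y is strictly dominated by X (M: 5>2, R: 6>2) and is removed.
Among the remaining strategies, none is strictly dominated by another pure strategy of the same player, so the elimination stops.
Surviving strategies — Player 1: {W, X, Z}; Player 2: {M, R}.

W, X, Z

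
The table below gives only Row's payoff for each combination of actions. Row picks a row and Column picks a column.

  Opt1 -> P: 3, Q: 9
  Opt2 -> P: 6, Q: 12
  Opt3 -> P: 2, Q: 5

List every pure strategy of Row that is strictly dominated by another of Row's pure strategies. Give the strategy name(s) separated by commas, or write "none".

Opt1, Opt3

Opt1: dominated, since Opt2 does at least as well everywhere (P: 6>3, Q: 12>9).
Opt2 is not dominated — it holds its own against Opt1 at P (6>3); Opt3 at P (6>2).
Opt3 is strictly dominated by Opt1 (P: 3>2, Q: 9>5).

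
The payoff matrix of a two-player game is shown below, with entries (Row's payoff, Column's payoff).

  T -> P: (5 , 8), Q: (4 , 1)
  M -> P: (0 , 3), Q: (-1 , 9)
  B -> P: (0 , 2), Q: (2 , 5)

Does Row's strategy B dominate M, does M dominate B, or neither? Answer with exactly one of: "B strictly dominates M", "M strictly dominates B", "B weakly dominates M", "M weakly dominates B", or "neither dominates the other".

B weakly dominates M

Compare B to M across each choice by Column: P: 0=0, Q: 2>-1.
B is at least as good everywhere and strictly better somewhere (tied only at P), so B weakly but not strictly dominates M.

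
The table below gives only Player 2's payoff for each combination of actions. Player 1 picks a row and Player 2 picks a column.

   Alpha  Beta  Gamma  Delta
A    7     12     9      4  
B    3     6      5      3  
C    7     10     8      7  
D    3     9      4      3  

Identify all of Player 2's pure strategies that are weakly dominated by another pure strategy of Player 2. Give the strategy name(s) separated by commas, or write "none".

Alpha, Gamma, Delta

Alpha: dominated, since Beta does at least as well everywhere (A: 12>7, B: 6>3, C: 10>7, D: 9>3).
Nothing dominates Beta: Alpha at A (12>7); Gamma at A (12>9); Delta at A (12>4).
Gamma is weakly dominated by Beta (A: 12>9, B: 6>5, C: 10>8, D: 9>4).
Delta: dominated, since Alpha does at least as well everywhere (A: 7>4, B: 3=3, C: 7=7, D: 3=3).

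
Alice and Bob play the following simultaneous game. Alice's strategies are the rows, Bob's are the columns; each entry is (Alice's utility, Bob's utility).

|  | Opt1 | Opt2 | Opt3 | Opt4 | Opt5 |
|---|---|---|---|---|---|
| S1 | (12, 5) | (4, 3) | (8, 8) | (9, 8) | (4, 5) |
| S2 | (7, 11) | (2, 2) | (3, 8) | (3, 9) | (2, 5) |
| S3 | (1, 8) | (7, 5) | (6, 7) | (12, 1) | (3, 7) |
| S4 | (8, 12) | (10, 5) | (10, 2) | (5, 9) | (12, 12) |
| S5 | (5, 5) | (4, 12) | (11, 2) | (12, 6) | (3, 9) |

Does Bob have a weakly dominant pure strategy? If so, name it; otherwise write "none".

Opt1 fails to dominate Opt2 at S5 (5<12).
Opt2 fails to dominate Opt1 at S1 (3<5).
Opt3 fails to dominate Opt1 at S2 (8<11).
Opt4 fails to dominate Opt1 at S2 (9<11).
Opt5 fails to dominate Opt1 at S2 (5<11).
No single strategy dominates all the others.

none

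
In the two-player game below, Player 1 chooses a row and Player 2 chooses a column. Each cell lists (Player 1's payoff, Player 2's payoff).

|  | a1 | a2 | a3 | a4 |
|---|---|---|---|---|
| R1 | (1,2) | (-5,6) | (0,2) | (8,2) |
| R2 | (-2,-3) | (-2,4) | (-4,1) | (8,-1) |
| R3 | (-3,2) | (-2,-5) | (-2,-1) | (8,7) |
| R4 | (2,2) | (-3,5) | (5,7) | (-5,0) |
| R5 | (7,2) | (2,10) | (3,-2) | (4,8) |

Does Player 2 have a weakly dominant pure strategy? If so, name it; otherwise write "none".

a1 fails to dominate a2 at R1 (2<6).
a2 fails to dominate a1 at R3 (-5<2).
a3 fails to dominate a1 at R3 (-1<2).
a4 fails to dominate a1 at R4 (0<2).
No single strategy dominates all the others.

none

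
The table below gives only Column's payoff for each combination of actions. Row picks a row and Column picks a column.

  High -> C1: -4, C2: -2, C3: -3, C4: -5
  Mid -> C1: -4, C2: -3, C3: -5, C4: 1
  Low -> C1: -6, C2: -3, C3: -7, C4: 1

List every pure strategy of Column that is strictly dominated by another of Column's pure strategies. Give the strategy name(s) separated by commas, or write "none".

C1, C3

C1 is strictly dominated by C2 (High: -2>-4, Mid: -3>-4, Low: -3>-6).
C2: no other strategy beats it everywhere (C1 at High (-2>-4); C3 at High (-2>-3); C4 at High (-2>-5)).
C2 strictly dominates C3 — High: -2>-3, Mid: -3>-5, Low: -3>-7.
C4 is not dominated — it holds its own against C1 at Mid (1>-4); C2 at Mid (1>-3); C3 at Mid (1>-5).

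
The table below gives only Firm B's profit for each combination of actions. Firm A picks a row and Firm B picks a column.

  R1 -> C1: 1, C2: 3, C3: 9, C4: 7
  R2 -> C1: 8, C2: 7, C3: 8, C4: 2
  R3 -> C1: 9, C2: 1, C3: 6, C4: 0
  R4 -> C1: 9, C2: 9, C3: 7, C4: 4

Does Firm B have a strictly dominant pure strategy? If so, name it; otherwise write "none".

C1 fails to dominate C2 at R1 (1<3).
C2 fails to dominate C1 at R2 (7<8).
C3 fails to dominate C1 at R2 (8=8).
C4 fails to dominate C1 at R2 (2<8).
No single strategy dominates all the others.

none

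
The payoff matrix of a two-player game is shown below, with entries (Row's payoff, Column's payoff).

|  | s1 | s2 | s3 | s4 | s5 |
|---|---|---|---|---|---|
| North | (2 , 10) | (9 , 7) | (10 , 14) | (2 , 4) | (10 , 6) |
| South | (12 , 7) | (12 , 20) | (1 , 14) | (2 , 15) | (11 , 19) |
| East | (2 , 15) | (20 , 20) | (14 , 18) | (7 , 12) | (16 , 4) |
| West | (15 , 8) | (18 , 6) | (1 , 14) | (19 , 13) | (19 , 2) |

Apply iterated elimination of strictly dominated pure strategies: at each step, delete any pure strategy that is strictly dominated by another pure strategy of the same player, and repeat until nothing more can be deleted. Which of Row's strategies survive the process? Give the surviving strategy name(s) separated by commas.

East

Column's strategy s1 is strictly dominated by s3 (North: 14>10, South: 14>7, East: 18>15, West: 14>8) and is removed.
Row's strategy North is strictly dominated by East (s2: 20>9, s3: 14>10, s4: 7>2, s5: 16>10) and is removed.
Row's strategy South is strictly dominated by East (s2: 20>12, s3: 14>1, s4: 7>2, s5: 16>11) and is removed.
Column s4 is eliminated: s3 beats it against every remaining row (East: 18>12, West: 14>13).
For Column, s2 strictly dominates s5 on the remaining rows (East: 20>4, West: 6>2); eliminate s5.
For Row, East strictly dominates West on the remaining columns (s2: 20>18, s3: 14>1); eliminate West.
For Column, s2 strictly dominates s3 on the remaining rows (East: 20>18); eliminate s3.
Among the remaining strategies, none is strictly dominated by another pure strategy of the same player, so the elimination stops.
Surviving strategies — Row: {East}; Column: {s2}.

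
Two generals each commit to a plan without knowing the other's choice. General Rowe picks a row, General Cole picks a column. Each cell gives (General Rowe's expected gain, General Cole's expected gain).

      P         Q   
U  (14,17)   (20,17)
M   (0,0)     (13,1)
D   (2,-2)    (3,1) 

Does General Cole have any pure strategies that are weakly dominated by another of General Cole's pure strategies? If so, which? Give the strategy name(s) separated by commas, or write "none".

P

P: dominated, since Q does at least as well everywhere (U: 17=17, M: 1>0, D: 1>-2).
Nothing dominates Q: P at M (1>0).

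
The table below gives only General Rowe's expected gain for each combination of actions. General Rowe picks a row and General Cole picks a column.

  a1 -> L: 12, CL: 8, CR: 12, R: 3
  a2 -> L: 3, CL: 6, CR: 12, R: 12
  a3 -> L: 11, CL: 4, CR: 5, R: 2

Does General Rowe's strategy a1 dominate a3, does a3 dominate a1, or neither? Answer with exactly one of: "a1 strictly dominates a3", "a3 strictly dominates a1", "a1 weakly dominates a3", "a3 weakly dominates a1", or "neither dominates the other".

Compare a1 to a3 across every action of General Cole: L: 12>11, CL: 8>4, CR: 12>5, R: 3>2.
Every comparison favours a1, so a1 strictly dominates a3.

a1 strictly dominates a3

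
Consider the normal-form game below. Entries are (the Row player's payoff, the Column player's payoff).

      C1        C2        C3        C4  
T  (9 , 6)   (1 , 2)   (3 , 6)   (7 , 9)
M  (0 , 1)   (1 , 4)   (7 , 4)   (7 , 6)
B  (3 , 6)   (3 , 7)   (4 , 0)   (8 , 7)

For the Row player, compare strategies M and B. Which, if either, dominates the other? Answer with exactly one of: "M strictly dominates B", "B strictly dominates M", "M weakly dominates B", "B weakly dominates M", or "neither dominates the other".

neither dominates the other

M's payoffs vs B's, by the Column player's action — C1: 0<3, C2: 1<3, C3: 7>4, C4: 7<8.
M does better at C3 but worse at C1, C2, C4; neither strategy dominates the other.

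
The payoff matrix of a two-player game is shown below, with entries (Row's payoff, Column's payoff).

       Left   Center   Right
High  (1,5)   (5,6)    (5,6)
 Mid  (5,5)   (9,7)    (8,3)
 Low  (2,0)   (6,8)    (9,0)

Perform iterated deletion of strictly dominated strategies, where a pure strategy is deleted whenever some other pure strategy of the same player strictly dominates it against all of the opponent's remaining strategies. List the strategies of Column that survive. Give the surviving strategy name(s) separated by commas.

Center

For Row, Mid strictly dominates High on the remaining columns (Left: 5>1, Center: 9>5, Right: 8>5); eliminate High.
Column Left is eliminated: Center beats it against every remaining row (Mid: 7>5, Low: 8>0).
Column's strategy Right is strictly dominated by Center (Mid: 7>3, Low: 8>0) and is removed.
Row Low is eliminated: Mid beats it against every remaining column (Center: 9>6).
Among the remaining strategies, none is strictly dominated by another pure strategy of the same player, so the elimination stops.
Surviving strategies — Row: {Mid}; Column: {Center}.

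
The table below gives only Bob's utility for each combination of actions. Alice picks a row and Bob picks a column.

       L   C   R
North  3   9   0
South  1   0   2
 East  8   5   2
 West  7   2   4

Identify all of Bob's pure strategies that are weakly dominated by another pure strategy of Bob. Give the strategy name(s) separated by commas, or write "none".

none

Nothing dominates L: C at South (1>0); R at North (3>0).
C is not dominated — it holds its own against L at North (9>3); R at North (9>0).
R is not dominated — it holds its own against L at South (2>1); C at South (2>0).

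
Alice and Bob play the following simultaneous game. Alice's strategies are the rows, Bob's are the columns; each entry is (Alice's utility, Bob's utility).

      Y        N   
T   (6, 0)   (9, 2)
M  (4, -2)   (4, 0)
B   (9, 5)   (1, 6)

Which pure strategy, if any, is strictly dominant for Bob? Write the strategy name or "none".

N

N vs Y: T: 2>0, M: 0>-2, B: 6>5.
N strictly beats every other strategy against every opponent action, so it is strictly dominant.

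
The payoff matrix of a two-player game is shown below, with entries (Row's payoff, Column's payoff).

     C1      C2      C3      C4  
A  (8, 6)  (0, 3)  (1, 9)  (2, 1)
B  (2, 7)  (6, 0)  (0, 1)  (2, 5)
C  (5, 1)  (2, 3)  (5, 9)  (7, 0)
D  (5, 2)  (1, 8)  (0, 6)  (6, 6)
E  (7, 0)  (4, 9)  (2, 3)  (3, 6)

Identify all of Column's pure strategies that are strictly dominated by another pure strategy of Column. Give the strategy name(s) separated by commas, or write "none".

C1 is not dominated — it holds its own against C2 at A (6>3); C3 at B (7>1); C4 at A (6>1).
C2 is not dominated — it holds its own against C1 at C (3>1); C3 at D (8>6); C4 at A (3>1).
C3 is not dominated — it holds its own against C1 at A (9>6); C2 at A (9>3); C4 at A (9>1).
C4: no other strategy beats it everywhere (C1 at D (6>2); C2 at B (5>0); C3 at B (5>1)).

none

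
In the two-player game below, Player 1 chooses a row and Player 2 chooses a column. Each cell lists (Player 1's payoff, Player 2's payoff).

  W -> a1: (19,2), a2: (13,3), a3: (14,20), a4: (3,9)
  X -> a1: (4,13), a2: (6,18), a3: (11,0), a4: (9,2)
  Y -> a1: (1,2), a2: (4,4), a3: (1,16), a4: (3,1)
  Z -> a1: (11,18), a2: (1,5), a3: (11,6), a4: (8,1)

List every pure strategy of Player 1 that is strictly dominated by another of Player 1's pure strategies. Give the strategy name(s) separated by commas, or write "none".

W: no other strategy beats it everywhere (X at a1 (19>4); Y at a1 (19>1); Z at a1 (19>11)).
Nothing dominates X: W at a4 (9>3); Y at a1 (4>1); Z at a2 (6>1).
Y is strictly dominated by X (a1: 4>1, a2: 6>4, a3: 11>1, a4: 9>3).
Z is not dominated — it holds its own against W at a4 (8>3); X at a1 (11>4); Y at a1 (11>1).

Y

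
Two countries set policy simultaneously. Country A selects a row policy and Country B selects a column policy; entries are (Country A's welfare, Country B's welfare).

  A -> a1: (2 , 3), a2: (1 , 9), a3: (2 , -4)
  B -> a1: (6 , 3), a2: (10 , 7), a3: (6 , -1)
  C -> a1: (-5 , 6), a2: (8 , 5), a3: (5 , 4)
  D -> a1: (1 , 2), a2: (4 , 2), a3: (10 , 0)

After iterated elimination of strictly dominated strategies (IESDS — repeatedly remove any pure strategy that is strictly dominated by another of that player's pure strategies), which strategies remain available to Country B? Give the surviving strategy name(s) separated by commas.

Row A is eliminated: B beats it against every remaining column (a1: 6>2, a2: 10>1, a3: 6>2).
Row C is eliminated: B beats it against every remaining column (a1: 6>-5, a2: 10>8, a3: 6>5).
Country B's strategy a3 is strictly dominated by a1 (B: 3>-1, D: 2>0) and is removed.
Row D is eliminated: B beats it against every remaining column (a1: 6>1, a2: 10>4).
Country B's strategy a1 is strictly dominated by a2 (B: 7>3) and is removed.
Among the remaining strategies, none is strictly dominated by another pure strategy of the same player, so the elimination stops.
Surviving strategies — Country A: {B}; Country B: {a2}.

a2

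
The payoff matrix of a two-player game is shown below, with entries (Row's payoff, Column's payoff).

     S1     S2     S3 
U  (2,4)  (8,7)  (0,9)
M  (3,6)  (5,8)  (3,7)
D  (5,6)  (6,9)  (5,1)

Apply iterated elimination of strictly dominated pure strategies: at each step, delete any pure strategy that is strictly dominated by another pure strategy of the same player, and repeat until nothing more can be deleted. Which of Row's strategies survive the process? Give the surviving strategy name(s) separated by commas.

For Row, D strictly dominates M on the remaining columns (S1: 5>3, S2: 6>5, S3: 5>3); eliminate M.
For Column, S2 strictly dominates S1 on the remaining rows (U: 7>4, D: 9>6); eliminate S1.
Among the remaining strategies, none is strictly dominated by another pure strategy of the same player, so the elimination stops.
Surviving strategies — Row: {U, D}; Column: {S2, S3}.

U, D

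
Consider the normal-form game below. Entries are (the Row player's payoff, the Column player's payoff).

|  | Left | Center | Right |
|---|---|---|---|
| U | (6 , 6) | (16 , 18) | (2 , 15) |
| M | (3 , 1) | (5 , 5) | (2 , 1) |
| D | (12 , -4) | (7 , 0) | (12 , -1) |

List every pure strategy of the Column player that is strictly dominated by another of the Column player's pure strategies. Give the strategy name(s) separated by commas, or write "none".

Center strictly dominates Left — U: 18>6, M: 5>1, D: 0>-4.
Nothing dominates Center: Left at U (18>6); Right at U (18>15).
Right: dominated, since Center does at least as well everywhere (U: 18>15, M: 5>1, D: 0>-1).

Left, Right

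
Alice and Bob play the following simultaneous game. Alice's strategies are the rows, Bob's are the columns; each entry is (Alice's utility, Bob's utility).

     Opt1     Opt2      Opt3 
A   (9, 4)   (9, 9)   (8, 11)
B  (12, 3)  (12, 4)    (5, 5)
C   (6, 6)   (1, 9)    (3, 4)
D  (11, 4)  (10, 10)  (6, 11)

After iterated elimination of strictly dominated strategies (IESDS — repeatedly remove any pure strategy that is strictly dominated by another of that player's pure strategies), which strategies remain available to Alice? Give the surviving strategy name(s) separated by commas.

A

Alice's strategy C is strictly dominated by A (Opt1: 9>6, Opt2: 9>1, Opt3: 8>3) and is removed.
Column Opt1 is eliminated: Opt2 beats it against every remaining row (A: 9>4, B: 4>3, D: 10>4).
For Bob, Opt3 strictly dominates Opt2 on the remaining rows (A: 11>9, B: 5>4, D: 11>10); eliminate Opt2.
Alice's strategy B is strictly dominated by A (Opt3: 8>5) and is removed.
For Alice, A strictly dominates D on the remaining columns (Opt3: 8>6); eliminate D.
Among the remaining strategies, none is strictly dominated by another pure strategy of the same player, so the elimination stops.
Surviving strategies — Alice: {A}; Bob: {Opt3}.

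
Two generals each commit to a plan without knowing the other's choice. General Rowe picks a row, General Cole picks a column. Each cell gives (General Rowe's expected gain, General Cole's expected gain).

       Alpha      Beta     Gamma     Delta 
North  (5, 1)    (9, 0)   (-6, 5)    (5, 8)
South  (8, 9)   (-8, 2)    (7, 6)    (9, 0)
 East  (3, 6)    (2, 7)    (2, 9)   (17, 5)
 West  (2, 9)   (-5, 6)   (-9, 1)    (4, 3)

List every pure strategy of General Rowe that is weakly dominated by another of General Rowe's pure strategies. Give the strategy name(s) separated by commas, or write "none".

North is not dominated — it holds its own against South at Beta (9>-8); East at Alpha (5>3); West at Alpha (5>2).
South: no other strategy beats it everywhere (North at Alpha (8>5); East at Alpha (8>3); West at Alpha (8>2)).
Nothing dominates East: North at Gamma (2>-6); South at Beta (2>-8); West at Alpha (3>2).
West is weakly dominated by North (Alpha: 5>2, Beta: 9>-5, Gamma: -6>-9, Delta: 5>4).

West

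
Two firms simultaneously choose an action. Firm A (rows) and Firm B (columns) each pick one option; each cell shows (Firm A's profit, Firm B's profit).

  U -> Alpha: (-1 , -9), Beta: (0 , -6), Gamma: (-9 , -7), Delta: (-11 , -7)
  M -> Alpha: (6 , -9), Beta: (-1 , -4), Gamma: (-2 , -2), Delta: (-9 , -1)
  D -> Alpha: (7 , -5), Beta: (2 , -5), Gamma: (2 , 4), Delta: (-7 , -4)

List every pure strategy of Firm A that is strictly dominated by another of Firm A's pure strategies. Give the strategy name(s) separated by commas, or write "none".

U, M

D strictly dominates U — Alpha: 7>-1, Beta: 2>0, Gamma: 2>-9, Delta: -7>-11.
M: dominated, since D does at least as well everywhere (Alpha: 7>6, Beta: 2>-1, Gamma: 2>-2, Delta: -7>-9).
D is not dominated — it holds its own against U at Alpha (7>-1); M at Alpha (7>6).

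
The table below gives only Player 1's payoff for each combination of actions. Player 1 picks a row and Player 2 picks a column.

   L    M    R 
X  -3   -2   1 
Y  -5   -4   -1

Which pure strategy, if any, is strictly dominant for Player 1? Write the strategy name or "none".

X

X vs Y: L: -3>-5, M: -2>-4, R: 1>-1.
X strictly beats every other strategy against every opponent action, so it is strictly dominant.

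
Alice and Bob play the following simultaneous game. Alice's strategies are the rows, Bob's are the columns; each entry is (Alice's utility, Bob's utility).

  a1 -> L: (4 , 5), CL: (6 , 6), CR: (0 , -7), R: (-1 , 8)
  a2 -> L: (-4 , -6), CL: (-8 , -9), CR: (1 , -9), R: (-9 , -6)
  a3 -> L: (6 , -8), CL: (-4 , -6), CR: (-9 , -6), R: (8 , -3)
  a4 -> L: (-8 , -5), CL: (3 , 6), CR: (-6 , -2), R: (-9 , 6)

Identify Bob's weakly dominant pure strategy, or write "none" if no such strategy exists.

R vs L: a1: 8>5, a2: -6=-6, a3: -3>-8, a4: 6>-5.
R vs CL: a1: 8>6, a2: -6>-9, a3: -3>-6, a4: 6=6.
R vs CR: a1: 8>-7, a2: -6>-9, a3: -3>-6, a4: 6>-2.
R is at least as good as every other strategy against every opponent action, so it is weakly dominant.

R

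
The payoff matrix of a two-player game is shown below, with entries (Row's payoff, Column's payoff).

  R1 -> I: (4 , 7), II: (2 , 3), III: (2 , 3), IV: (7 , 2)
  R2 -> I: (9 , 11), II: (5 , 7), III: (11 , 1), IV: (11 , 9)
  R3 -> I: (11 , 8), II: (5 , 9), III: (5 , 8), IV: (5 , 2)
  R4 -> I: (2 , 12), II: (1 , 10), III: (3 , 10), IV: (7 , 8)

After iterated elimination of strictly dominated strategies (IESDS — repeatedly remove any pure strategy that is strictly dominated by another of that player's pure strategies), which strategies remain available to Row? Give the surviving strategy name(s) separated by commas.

Row R1 is eliminated: R2 beats it against every remaining column (I: 9>4, II: 5>2, III: 11>2, IV: 11>7).
Row's strategy R4 is strictly dominated by R2 (I: 9>2, II: 5>1, III: 11>3, IV: 11>7) and is removed.
Column III is eliminated: II beats it against every remaining row (R2: 7>1, R3: 9>8).
For Column, I strictly dominates IV on the remaining rows (R2: 11>9, R3: 8>2); eliminate IV.
Among the remaining strategies, none is strictly dominated by another pure strategy of the same player, so the elimination stops.
Surviving strategies — Row: {R2, R3}; Column: {I, II}.

R2, R3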